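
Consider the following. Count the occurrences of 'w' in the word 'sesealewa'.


Letter 'w' in 'sesealewa': found at position(s) 8 = 1 occurrence(s).

1


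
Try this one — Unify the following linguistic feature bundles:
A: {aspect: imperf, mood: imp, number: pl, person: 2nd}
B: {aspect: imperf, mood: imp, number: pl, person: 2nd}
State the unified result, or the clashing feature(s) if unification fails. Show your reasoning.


Compare features:
aspect: A=imperf vs B=imperf -> unified: imperf
mood: A=imp vs B=imp -> unified: imp
number: A=pl vs B=pl -> unified: pl
person: A=2nd vs B=2nd -> unified: 2nd
No clashes found.

Unified: {aspect: imperf, mood: imp, number: pl, person: 2nd}


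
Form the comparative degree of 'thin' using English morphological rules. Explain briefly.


Apply comparative formation (double final consonant, add -er): 'thin' -> 'thinner'.

thinner


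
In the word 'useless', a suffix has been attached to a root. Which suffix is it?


The word 'useless' = 'use' (root) + '-less' (suffix). The suffix is '-less'.

less


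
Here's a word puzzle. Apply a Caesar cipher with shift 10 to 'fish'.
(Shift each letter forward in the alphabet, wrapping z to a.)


Shift each letter by 10: f -> p, i -> s, s -> c, h -> r. Result: 'pscr'.

pscr


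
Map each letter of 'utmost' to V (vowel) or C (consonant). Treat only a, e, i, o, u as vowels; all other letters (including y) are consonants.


Letter mapping: u = V, t = C, m = C, o = V, s = C, t = C.

VCCVCC


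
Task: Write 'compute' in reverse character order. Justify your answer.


Reverse 'compute' character by character: 'etupmoc'.

etupmoc


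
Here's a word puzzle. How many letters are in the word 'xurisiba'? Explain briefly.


Spell out 'xurisiba' and number each letter: x(1), u(2), r(3), i(4), s(5), i(6), b(7), a(8). Total: 8 letters.

8


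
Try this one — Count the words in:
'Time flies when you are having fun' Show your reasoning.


Split into words: Time | flies | when | you | are | having | fun = 7 words.

7


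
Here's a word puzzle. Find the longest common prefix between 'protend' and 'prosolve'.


Compare from the start: 3 characters match: 'pro'. Mismatch at position 4: 't' vs 's'.

pro


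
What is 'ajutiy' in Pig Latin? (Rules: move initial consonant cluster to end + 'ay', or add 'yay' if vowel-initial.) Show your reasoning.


'ajutiy' starts with a vowel, so add 'yay': 'ajutiyyay'.

ajutiyyay


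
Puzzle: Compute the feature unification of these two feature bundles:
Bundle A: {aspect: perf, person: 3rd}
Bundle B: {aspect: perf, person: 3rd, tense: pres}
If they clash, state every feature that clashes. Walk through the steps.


Compare features:
aspect: A=perf vs B=perf -> unified: perf
person: A=3rd vs B=3rd -> unified: 3rd
tense: A=_ vs B=pres -> unified: pres
No clashes found.

Unified: {aspect: perf, person: 3rd, tense: pres}


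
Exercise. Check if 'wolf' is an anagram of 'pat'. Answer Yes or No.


Sorted letters of 'wolf': 'flow'
Sorted letters of 'pat': 'apt'
They do not match.

No


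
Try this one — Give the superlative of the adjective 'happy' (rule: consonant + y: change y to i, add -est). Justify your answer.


Apply superlative formation (consonant + y: change y to i, add -est): 'happy' -> 'happiest'.

happiest


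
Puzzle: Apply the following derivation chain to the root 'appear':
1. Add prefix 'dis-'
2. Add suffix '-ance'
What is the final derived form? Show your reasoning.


Step 1: Add prefix 'dis-' to 'appear' = 'disappear'
Step 2: Add suffix '-ance' to 'disappear' = 'disappearance'

disappearance


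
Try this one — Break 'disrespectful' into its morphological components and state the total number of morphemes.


Step 1: Identify prefix: 'dis' (meaning: not/apart)
Step 2: Identify root: 'respect'
Step 3: Identify suffix(es): 'ful'
Decomposition: dis- (prefix: not/apart) + respect (root) + -ful (suffix: full of)
Total morphemes: 3

3 morphemes (dis- (prefix: not/apart) + respect (root) + -ful (suffix: full of))


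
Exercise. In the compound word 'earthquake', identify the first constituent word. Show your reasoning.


Split 'earthquake' into 'earth' + 'quake'. The first part is 'earth'.

earth


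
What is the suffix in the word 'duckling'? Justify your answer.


The word 'duckling' = 'duck' (root) + '-ling' (suffix). The suffix is '-ling'.

ling


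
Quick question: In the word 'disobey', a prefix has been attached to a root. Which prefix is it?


The word 'disobey' = 'dis' (prefix) + 'obey' (root). The prefix is 'dis'.

dis


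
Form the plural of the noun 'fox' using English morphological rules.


Apply rule: Add -es (sibilant/fricative ending). 'fox' becomes 'foxes'.

foxes


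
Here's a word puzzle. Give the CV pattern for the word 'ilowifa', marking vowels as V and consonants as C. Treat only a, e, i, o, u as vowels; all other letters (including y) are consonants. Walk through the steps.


Letter mapping: i = V, l = C, o = V, w = C, i = V, f = C, a = V.

VCVCVCV


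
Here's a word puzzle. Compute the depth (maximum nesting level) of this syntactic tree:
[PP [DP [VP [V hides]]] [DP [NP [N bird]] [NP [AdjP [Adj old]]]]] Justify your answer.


Count bracket nesting levels:
'[' at pos 0: depth = 1
'[' at pos 4: depth = 2
'[' at pos 8: depth = 3
'[' at pos 12: depth = 4
'[' at pos 24: depth = 2
'[' at pos 28: depth = 3
'[' at pos 32: depth = 4
'[' at pos 42: depth = 3
'[' at pos 46: depth = 4
'[' at pos 52: depth = 5
Maximum depth reached: 5

5


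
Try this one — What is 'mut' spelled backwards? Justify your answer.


Reverse 'mut' character by character: 'tum'.

tum


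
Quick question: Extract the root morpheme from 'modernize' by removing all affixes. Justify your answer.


Remove suffix '-ize' from 'modernize' to get root 'modern'.

modern


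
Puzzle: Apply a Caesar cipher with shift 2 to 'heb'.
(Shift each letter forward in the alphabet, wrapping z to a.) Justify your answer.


Shift each letter by 2: h -> j, e -> g, b -> d. Result: 'jgd'.

jgd


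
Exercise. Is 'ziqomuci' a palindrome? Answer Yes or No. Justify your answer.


Forward: 'ziqomuci'
Reversed: 'icumoqiz'
They differ.

No


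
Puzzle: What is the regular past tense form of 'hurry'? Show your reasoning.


Apply rule: Change -y to -ied. 'hurry' becomes 'hurried'.

hurried


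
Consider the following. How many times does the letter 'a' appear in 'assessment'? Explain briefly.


Letter 'a' in 'assessment': found at position(s) 1 = 1 occurrence(s).

1


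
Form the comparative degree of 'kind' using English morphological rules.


Apply comparative formation (add -er): 'kind' -> 'kinder'.

kinder


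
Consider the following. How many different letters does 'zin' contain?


Unique letters in 'zin': {i, n, z} = 3 distinct letters.

3


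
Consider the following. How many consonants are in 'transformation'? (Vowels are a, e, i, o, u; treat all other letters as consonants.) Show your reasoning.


Consonants in 'transformation': t, r, n, s, f, r, m, t, n = 9 consonants.

9


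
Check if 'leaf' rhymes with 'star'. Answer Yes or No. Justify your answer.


Rime (stressed vowel + following sounds) of 'leaf': -eaf = /iːf/
Rime of 'star': -ar = /ɑːr/
/iːf/ and /ɑːr/ are different ending sounds, so the words do not rhyme.

No


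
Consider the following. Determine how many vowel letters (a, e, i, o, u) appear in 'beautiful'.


Vowels in 'beautiful': e, a, u, i, u = 5 vowels.

5


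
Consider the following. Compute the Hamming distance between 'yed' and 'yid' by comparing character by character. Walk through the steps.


Alignment:
Position 1: 'y' vs 'y' = match
Position 2: 'e' vs 'i' = DIFFER
Position 3: 'd' vs 'd' = match
Total differences: 1

1


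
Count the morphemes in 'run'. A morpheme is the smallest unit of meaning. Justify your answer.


Decomposition: run (free morpheme) = 1 morpheme(s)

1 morphemes


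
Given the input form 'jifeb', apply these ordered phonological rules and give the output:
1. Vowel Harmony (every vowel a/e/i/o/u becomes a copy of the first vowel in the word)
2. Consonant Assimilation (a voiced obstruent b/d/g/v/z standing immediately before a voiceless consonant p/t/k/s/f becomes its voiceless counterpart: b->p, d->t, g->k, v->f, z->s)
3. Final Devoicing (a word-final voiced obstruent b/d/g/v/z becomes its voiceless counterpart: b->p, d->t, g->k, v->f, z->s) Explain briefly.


Starting form: 'jifeb'
Rule 1: Vowel Harmony: all vowels become 'i' (matching first vowel). 'jifeb' -> 'jifib'
Rule 2: Consonant Assimilation: no voiced obstruent (b/d/g/v/z) stands immediately before a voiceless consonant (p/t/k/s/f). No change.
Rule 3: Final Devoicing: word-final voiced obstruent 'b' becomes voiceless 'p'. 'jifib' -> 'jifip'
Final form: 'jifip'

jifip


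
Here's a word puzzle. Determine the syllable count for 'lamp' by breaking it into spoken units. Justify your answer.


Break 'lamp' into syllables: lamp -> lamp = 1 syllable

1 syllable


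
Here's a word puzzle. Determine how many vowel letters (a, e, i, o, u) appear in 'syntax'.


Vowels in 'syntax': a = 1 vowels.

1


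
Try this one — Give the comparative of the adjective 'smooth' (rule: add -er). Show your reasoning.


Apply comparative formation (add -er): 'smooth' -> 'smoother'.

smoother


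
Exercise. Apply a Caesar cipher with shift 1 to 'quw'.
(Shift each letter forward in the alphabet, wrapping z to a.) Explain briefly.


Shift each letter by 1: q -> r, u -> v, w -> x. Result: 'rvx'.

rvx


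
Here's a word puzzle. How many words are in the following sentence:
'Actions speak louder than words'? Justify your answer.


Split into words: Actions | speak | louder | than | words = 5 words.

5


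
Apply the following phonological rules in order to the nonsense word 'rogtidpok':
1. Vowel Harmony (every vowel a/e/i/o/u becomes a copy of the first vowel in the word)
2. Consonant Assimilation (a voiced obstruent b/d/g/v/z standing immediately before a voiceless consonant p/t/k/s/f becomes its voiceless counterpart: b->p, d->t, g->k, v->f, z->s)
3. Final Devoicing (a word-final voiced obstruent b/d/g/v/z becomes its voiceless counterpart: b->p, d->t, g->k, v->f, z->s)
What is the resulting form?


Starting form: 'rogtidpok'
Rule 1: Vowel Harmony: all vowels become 'o' (matching first vowel). 'rogtidpok' -> 'rogtodpok'
Rule 2: Consonant Assimilation: voiced obstruent before voiceless consonant becomes voiceless ('gt' -> 'kt', 'dp' -> 'tp'). 'rogtodpok' -> 'roktotpok'
Rule 3: Final Devoicing: final consonant 'k' is not one of the voiced obstruents b/d/g/v/z. No change.
Final form: 'roktotpok'

roktotpok


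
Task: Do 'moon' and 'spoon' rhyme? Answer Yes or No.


Rime (stressed vowel + following sounds) of 'moon': -oon = /uːn/
Rime of 'spoon': -oon = /uːn/
/uːn/ and /uːn/ are the same ending sound, so the words rhyme.

Yes


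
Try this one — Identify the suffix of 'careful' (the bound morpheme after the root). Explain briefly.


The word 'careful' = 'care' (root) + '-ful' (suffix). The suffix is '-ful'.

ful


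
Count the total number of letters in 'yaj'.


Spell out 'yaj' and number each letter: y(1), a(2), j(3). Total: 3 letters.

3


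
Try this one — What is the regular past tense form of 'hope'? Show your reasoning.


Apply rule: Add -d (word ends in -e). 'hope' becomes 'hoped'.

hoped


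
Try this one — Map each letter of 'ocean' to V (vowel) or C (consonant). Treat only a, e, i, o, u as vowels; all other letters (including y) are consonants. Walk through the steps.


Letter mapping: o = V, c = C, e = V, a = V, n = C.

VCVVC


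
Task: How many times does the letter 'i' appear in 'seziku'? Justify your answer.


Letter 'i' in 'seziku': found at position(s) 4 = 1 occurrence(s).

1


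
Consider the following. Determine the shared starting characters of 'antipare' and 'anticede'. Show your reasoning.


Compare from the start: 4 characters match: 'anti'. Mismatch at position 5: 'p' vs 'c'.

anti


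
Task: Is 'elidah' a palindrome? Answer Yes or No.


Forward: 'elidah'
Reversed: 'hadile'
They differ.

No


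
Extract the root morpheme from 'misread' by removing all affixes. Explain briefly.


Remove prefix 'mis' from 'misread' to get root 'read'.

read


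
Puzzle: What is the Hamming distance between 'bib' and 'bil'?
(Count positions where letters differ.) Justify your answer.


Alignment:
Position 1: 'b' vs 'b' = match
Position 2: 'i' vs 'i' = match
Position 3: 'b' vs 'l' = DIFFER
Total differences: 1

1


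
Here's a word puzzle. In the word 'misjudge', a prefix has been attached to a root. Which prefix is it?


The word 'misjudge' = 'mis' (prefix) + 'judge' (root). The prefix is 'mis'.

mis


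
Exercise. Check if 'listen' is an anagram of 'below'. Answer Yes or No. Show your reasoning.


Sorted letters of 'listen': 'eilnst'
Sorted letters of 'below': 'below'
They do not match.

No


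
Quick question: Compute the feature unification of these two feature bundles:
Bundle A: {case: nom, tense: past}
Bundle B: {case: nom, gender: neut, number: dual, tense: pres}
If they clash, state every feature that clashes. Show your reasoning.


Compare features:
case: A=nom vs B=nom -> unified: nom
gender: A=_ vs B=neut -> unified: neut
number: A=_ vs B=dual -> unified: dual
tense: A=past vs B=pres -> CLASH
Clash detected on feature 'tense' (past vs pres); unification fails.

CLASH on 'tense' (past vs pres)


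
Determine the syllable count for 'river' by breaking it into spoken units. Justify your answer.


Break 'river' into syllables: riv-er -> riv | er = 2 syllables

2 syllables


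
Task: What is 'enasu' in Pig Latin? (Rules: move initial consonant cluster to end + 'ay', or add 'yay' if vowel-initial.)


'enasu' starts with a vowel, so add 'yay': 'enasuyay'.

enasuyay


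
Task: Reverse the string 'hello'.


Reverse 'hello' character by character: 'olleh'.

olleh


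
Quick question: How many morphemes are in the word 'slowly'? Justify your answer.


Decomposition: slow (root) + -ly (suffix) = 2 morpheme(s)

2 morphemes


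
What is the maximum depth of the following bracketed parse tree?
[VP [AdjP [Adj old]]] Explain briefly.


Count bracket nesting levels:
'[' at pos 0: depth = 1
'[' at pos 4: depth = 2
'[' at pos 10: depth = 3
Maximum depth reached: 3

3


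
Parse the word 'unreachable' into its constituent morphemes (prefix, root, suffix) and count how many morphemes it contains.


Step 1: Identify prefix: 'un' (meaning: not/reverse)
Step 2: Identify root: 'reach'
Step 3: Identify suffix(es): 'able'
Decomposition: un- (prefix: not/reverse) + reach (root) + -able (suffix: capable of)
Total morphemes: 3

3 morphemes (un- (prefix: not/reverse) + reach (root) + -able (suffix: capable of))


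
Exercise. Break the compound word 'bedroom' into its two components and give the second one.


Split 'bedroom' into 'bed' + 'room'. The second part is 'room'.

room


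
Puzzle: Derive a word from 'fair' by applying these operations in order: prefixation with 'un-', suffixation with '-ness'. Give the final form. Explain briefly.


Step 1: Add prefix 'un-' to 'fair' = 'unfair'
Step 2: Add suffix '-ness' to 'unfair' = 'unfairness'

unfairness


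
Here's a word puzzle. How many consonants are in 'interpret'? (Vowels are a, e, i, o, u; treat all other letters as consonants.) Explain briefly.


Consonants in 'interpret': n, t, r, p, r, t = 6 consonants.

6


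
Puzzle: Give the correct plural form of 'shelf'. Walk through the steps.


Apply rule: Change -f to -ves. 'shelf' becomes 'shelves'.

shelves


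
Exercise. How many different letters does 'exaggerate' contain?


Unique letters in 'exaggerate': {a, e, g, r, t, x} = 6 distinct letters.

6


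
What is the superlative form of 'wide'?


Apply superlative formation (ends in e: add -st): 'wide' -> 'widest'.

widest


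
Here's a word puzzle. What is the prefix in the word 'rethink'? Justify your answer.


The word 'rethink' = 're' (prefix) + 'think' (root). The prefix is 're'.

re


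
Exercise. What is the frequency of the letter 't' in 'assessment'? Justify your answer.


Letter 't' in 'assessment': found at position(s) 10 = 1 occurrence(s).

1


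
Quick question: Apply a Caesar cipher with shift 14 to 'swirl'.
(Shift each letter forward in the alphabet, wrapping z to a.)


Shift each letter by 14: s -> g, w -> k, i -> w, r -> f, l -> z. Result: 'gkwfz'.

gkwfz


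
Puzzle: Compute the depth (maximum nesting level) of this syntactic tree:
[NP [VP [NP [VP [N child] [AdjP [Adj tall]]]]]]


Count bracket nesting levels:
'[' at pos 0: depth = 1
'[' at pos 4: depth = 2
'[' at pos 8: depth = 3
'[' at pos 12: depth = 4
'[' at pos 16: depth = 5
'[' at pos 26: depth = 5
'[' at pos 32: depth = 6
Maximum depth reached: 6

6


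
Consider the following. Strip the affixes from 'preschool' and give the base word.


Remove prefix 'pre' from 'preschool' to get root 'school'.

school


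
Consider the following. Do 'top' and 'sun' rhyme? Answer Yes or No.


Rime (stressed vowel + following sounds) of 'top': -op = /ɒp/
Rime of 'sun': -un = /ʌn/
/ɒp/ and /ʌn/ are different ending sounds, so the words do not rhyme.

No


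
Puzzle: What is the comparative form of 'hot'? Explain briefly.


Apply comparative formation (double final consonant, add -er): 'hot' -> 'hotter'.

hotter


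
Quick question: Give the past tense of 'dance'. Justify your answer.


Apply rule: Add -d (word ends in -e). 'dance' becomes 'danced'.

danced


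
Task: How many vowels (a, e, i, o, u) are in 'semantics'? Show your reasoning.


Vowels in 'semantics': e, a, i = 3 vowels.

3


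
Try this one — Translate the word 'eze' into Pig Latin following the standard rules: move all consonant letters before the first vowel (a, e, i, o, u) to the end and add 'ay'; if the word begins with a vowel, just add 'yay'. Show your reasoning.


'eze' starts with a vowel, so add 'yay': 'ezeyay'.

ezeyay


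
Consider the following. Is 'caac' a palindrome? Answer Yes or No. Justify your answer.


Forward: 'caac'
Reversed: 'caac'
They are identical.

Yes


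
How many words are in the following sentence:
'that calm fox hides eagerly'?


Split into words: that | calm | fox | hides | eagerly = 5 words.

5


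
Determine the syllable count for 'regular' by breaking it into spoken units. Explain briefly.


Break 'regular' into syllables: reg-u-lar -> reg | u | lar = 3 syllables

3 syllables


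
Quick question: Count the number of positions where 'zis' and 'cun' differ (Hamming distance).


Alignment:
Position 1: 'z' vs 'c' = DIFFER
Position 2: 'i' vs 'u' = DIFFER
Position 3: 's' vs 'n' = DIFFER
Total differences: 3

3


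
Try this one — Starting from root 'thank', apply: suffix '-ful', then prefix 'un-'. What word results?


Step 1: Add suffix '-ful' to 'thank' = 'thankful'
Step 2: Add prefix 'un-' to 'thankful' = 'unthankful'

unthankful


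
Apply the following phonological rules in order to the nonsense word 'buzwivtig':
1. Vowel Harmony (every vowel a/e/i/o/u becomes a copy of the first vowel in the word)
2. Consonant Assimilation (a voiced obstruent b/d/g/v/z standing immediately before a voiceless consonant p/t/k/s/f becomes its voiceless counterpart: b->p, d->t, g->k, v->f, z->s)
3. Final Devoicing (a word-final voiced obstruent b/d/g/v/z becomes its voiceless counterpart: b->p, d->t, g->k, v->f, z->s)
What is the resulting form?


Starting form: 'buzwivtig'
Rule 1: Vowel Harmony: all vowels become 'u' (matching first vowel). 'buzwivtig' -> 'buzwuvtug'
Rule 2: Consonant Assimilation: voiced obstruent before voiceless consonant becomes voiceless ('vt' -> 'ft'). 'buzwuvtug' -> 'buzwuftug'
Rule 3: Final Devoicing: word-final voiced obstruent 'g' becomes voiceless 'k'. 'buzwuftug' -> 'buzwuftuk'
Final form: 'buzwuftuk'

buzwuftuk


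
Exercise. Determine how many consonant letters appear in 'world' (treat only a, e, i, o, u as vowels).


Consonants in 'world': w, r, l, d = 4 consonants.

4


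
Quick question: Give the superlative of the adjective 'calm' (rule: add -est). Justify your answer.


Apply superlative formation (add -est): 'calm' -> 'calmest'.

calmest


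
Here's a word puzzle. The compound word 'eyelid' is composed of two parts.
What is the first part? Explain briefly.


Split 'eyelid' into 'eye' + 'lid'. The first part is 'eye'.

eye


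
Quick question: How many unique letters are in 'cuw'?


Unique letters in 'cuw': {c, u, w} = 3 distinct letters.

3


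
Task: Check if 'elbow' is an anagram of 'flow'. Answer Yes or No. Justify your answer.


Sorted letters of 'elbow': 'below'
Sorted letters of 'flow': 'flow'
They do not match.

No


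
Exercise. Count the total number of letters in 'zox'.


Spell out 'zox' and number each letter: z(1), o(2), x(3). Total: 3 letters.

3


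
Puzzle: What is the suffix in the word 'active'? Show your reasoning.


The word 'active' = 'act' (root) + '-ive' (suffix). The suffix is '-ive'.

ive


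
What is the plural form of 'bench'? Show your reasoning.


Apply rule: Add -es (sibilant/fricative ending). 'bench' becomes 'benches'.

benches


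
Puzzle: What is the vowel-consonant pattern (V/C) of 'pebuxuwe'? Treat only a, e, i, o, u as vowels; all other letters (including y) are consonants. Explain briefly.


Letter mapping: p = C, e = V, b = C, u = V, x = C, u = V, w = C, e = V.

CVCVCVCV


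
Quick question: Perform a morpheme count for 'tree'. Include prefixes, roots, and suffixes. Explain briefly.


Decomposition: tree (free morpheme) = 1 morpheme(s)

1 morphemes


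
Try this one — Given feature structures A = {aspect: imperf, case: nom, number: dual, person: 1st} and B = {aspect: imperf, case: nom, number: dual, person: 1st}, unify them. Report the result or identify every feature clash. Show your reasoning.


Compare features:
aspect: A=imperf vs B=imperf -> unified: imperf
case: A=nom vs B=nom -> unified: nom
number: A=dual vs B=dual -> unified: dual
person: A=1st vs B=1st -> unified: 1st
No clashes found.

Unified: {aspect: imperf, case: nom, number: dual, person: 1st}


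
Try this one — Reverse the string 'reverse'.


Reverse 'reverse' character by character: 'esrever'.

esrever


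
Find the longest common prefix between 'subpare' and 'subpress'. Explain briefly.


Compare from the start: 4 characters match: 'subp'. Mismatch at position 5: 'a' vs 'r'.

subp


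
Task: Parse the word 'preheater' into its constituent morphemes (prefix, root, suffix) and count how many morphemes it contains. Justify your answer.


Step 1: Identify prefix: 'pre' (meaning: before)
Step 2: Identify root: 'heat'
Step 3: Identify suffix(es): 'er'
Decomposition: pre- (prefix: before) + heat (root) + -er (suffix: one who)
Total morphemes: 3

3 morphemes (pre- (prefix: before) + heat (root) + -er (suffix: one who))


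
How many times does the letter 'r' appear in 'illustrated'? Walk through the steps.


Letter 'r' in 'illustrated': found at position(s) 7 = 1 occurrence(s).

1


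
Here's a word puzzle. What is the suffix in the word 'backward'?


The word 'backward' = 'back' (root) + '-ward' (suffix). The suffix is '-ward'.

ward


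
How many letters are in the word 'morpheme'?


Spell out 'morpheme' and number each letter: m(1), o(2), r(3), p(4), h(5), e(6), m(7), e(8). Total: 8 letters.

8


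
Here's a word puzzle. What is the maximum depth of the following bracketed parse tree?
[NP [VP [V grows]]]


Count bracket nesting levels:
'[' at pos 0: depth = 1
'[' at pos 4: depth = 2
'[' at pos 8: depth = 3
Maximum depth reached: 3

3


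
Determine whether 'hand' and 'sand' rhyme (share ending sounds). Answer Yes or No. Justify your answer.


Rime (stressed vowel + following sounds) of 'hand': -and = /ænd/
Rime of 'sand': -and = /ænd/
/ænd/ and /ænd/ are the same ending sound, so the words rhyme.

Yes


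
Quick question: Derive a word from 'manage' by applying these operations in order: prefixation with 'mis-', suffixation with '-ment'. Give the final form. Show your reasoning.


Step 1: Add prefix 'mis-' to 'manage' = 'mismanage'
Step 2: Add suffix '-ment' to 'mismanage' = 'mismanagement'

mismanagement


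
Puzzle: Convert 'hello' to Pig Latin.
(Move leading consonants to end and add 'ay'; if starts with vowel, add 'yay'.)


'hello': move consonant cluster 'h' to end and add 'ay': 'ellohay'.

ellohay


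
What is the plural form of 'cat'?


Apply rule: Add -s. 'cat' becomes 'cats'.

cats


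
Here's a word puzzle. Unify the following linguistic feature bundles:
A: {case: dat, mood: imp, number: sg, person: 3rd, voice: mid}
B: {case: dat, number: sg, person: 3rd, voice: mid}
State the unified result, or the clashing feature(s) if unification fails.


Compare features:
case: A=dat vs B=dat -> unified: dat
mood: A=imp vs B=_ -> unified: imp
number: A=sg vs B=sg -> unified: sg
person: A=3rd vs B=3rd -> unified: 3rd
voice: A=mid vs B=mid -> unified: mid
No clashes found.

Unified: {case: dat, mood: imp, number: sg, person: 3rd, voice: mid}


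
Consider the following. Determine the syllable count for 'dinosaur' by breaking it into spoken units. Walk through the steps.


Break 'dinosaur' into syllables: di-no-saur -> di | no | saur = 3 syllables

3 syllables


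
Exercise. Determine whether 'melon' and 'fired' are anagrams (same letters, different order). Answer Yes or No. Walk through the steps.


Sorted letters of 'melon': 'elmno'
Sorted letters of 'fired': 'defir'
They do not match.

No


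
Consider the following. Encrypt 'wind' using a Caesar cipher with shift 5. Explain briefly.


Shift each letter by 5: w -> b, i -> n, n -> s, d -> i. Result: 'bnsi'.

bnsi


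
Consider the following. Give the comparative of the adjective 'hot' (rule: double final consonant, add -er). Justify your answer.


Apply comparative formation (double final consonant, add -er): 'hot' -> 'hotter'.

hotter


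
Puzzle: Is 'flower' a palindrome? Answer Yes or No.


Forward: 'flower'
Reversed: 'rewolf'
They differ.

No


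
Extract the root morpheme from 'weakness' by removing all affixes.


Remove suffix '-ness' from 'weakness' to get root 'weak'.

weak


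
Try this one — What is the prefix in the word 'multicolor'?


The word 'multicolor' = 'multi' (prefix) + 'color' (root). The prefix is 'multi'.

multi


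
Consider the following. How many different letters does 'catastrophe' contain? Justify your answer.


Unique letters in 'catastrophe': {a, c, e, h, o, p, r, s, t} = 9 distinct letters.

9


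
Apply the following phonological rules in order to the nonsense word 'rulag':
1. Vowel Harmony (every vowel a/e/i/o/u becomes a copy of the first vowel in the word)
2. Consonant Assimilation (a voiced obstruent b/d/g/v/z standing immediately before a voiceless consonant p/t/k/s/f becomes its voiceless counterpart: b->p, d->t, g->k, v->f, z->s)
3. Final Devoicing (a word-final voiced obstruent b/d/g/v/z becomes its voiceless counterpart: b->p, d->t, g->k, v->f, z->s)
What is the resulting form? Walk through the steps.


Starting form: 'rulag'
Rule 1: Vowel Harmony: all vowels become 'u' (matching first vowel). 'rulag' -> 'rulug'
Rule 2: Consonant Assimilation: no voiced obstruent (b/d/g/v/z) stands immediately before a voiceless consonant (p/t/k/s/f). No change.
Rule 3: Final Devoicing: word-final voiced obstruent 'g' becomes voiceless 'k'. 'rulug' -> 'ruluk'
Final form: 'ruluk'

ruluk


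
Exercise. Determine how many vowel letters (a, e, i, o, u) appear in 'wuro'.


Vowels in 'wuro': u, o = 2 vowels.

2


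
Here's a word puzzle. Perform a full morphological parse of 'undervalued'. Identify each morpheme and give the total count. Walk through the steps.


Step 1: Identify prefix: 'under' (meaning: beneath/insufficient)
Step 2: Identify root: 'value'
Step 3: Identify suffix(es): 'ed'
Decomposition: under- (prefix: beneath/insufficient) + value (root) + -ed (suffix: past)
Total morphemes: 3

3 morphemes (under- (prefix: beneath/insufficient) + value (root) + -ed (suffix: past))


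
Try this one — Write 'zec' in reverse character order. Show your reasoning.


Reverse 'zec' character by character: 'cez'.

cez


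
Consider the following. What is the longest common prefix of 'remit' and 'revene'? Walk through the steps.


Compare from the start: 2 characters match: 're'. Mismatch at position 3: 'm' vs 'v'.

re


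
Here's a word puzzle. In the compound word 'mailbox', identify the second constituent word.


Split 'mailbox' into 'mail' + 'box'. The second part is 'box'.

box


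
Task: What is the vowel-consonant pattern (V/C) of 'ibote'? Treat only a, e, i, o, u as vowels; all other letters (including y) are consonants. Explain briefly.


Letter mapping: i = V, b = C, o = V, t = C, e = V.

VCVCV


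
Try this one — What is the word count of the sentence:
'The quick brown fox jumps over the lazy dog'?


Split into words: The | quick | brown | fox | jumps | over | the | lazy | dog = 9 words.

9


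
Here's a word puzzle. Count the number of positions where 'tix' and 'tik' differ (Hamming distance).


Alignment:
Position 1: 't' vs 't' = match
Position 2: 'i' vs 'i' = match
Position 3: 'x' vs 'k' = DIFFER
Total differences: 1

1


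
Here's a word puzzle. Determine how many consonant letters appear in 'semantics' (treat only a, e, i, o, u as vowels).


Consonants in 'semantics': s, m, n, t, c, s = 6 consonants.

6


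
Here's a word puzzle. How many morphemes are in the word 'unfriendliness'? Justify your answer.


Decomposition: un- (prefix) + friend (root) + -ly (suffix) + -ness (suffix) = 4 morpheme(s)

4 morphemes


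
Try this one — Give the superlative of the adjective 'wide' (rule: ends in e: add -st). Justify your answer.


Apply superlative formation (ends in e: add -st): 'wide' -> 'widest'.

widest


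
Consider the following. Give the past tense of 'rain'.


Apply rule: Add -ed. 'rain' becomes 'rained'.

rained


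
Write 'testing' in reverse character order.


Reverse 'testing' character by character: 'gnitset'.

gnitset


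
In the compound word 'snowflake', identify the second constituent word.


Split 'snowflake' into 'snow' + 'flake'. The second part is 'flake'.

flake


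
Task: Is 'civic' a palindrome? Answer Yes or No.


Forward: 'civic'
Reversed: 'civic'
They are identical.

Yes


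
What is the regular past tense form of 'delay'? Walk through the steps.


Apply rule: Add -ed. 'delay' becomes 'delayed'.

delayed


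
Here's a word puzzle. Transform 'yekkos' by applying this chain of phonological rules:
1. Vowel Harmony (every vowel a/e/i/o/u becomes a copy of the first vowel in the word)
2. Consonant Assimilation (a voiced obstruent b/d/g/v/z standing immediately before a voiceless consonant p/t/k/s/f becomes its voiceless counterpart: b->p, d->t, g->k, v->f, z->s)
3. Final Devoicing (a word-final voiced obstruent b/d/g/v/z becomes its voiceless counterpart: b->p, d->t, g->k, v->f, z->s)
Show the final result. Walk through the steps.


Starting form: 'yekkos'
Rule 1: Vowel Harmony: all vowels become 'e' (matching first vowel). 'yekkos' -> 'yekkes'
Rule 2: Consonant Assimilation: no voiced obstruent (b/d/g/v/z) stands immediately before a voiceless consonant (p/t/k/s/f). No change.
Rule 3: Final Devoicing: final consonant 's' is not one of the voiced obstruents b/d/g/v/z. No change.
Final form: 'yekkes'

yekkes


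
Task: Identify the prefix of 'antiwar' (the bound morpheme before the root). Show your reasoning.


The word 'antiwar' = 'anti' (prefix) + 'war' (root). The prefix is 'anti'.

anti


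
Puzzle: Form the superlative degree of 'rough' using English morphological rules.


Apply superlative formation (add -est): 'rough' -> 'roughest'.

roughest


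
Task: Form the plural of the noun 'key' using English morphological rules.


Apply rule: Add -s. 'key' becomes 'keys'.

keys


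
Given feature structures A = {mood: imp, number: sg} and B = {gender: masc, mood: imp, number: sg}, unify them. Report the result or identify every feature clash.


Compare features:
gender: A=_ vs B=masc -> unified: masc
mood: A=imp vs B=imp -> unified: imp
number: A=sg vs B=sg -> unified: sg
No clashes found.

Unified: {gender: masc, mood: imp, number: sg}


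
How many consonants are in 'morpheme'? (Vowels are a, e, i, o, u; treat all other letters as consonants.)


Consonants in 'morpheme': m, r, p, h, m = 5 consonants.

5


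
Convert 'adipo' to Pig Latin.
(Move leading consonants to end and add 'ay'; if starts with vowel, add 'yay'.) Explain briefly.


'adipo' starts with a vowel, so add 'yay': 'adipoyay'.

adipoyay


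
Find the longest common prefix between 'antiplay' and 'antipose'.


Compare from the start: 5 characters match: 'antip'. Mismatch at position 6: 'l' vs 'o'.

antip


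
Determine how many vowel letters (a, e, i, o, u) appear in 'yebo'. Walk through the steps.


Vowels in 'yebo': e, o = 2 vowels.

2


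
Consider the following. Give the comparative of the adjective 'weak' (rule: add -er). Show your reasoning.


Apply comparative formation (add -er): 'weak' -> 'weaker'.

weaker


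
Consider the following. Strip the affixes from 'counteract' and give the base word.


Remove prefix 'counter' from 'counteract' to get root 'act'.

act


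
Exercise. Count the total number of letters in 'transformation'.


Spell out 'transformation' and number each letter: t(1), r(2), a(3), n(4), s(5), f(6), o(7), r(8), m(9), a(10), t(11), i(12), o(13), n(14). Total: 14 letters.

14


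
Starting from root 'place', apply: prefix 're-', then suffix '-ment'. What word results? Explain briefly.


Step 1: Add prefix 're-' to 'place' = 'replace'
Step 2: Add suffix '-ment' to 'replace' = 'replacement'

replacement


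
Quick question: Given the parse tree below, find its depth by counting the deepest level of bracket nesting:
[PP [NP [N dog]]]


Count bracket nesting levels:
'[' at pos 0: depth = 1
'[' at pos 4: depth = 2
'[' at pos 8: depth = 3
Maximum depth reached: 3

3


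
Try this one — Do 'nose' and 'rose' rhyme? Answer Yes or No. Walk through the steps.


Rime (stressed vowel + following sounds) of 'nose': -ose = /oʊz/
Rime of 'rose': -ose = /oʊz/
/oʊz/ and /oʊz/ are the same ending sound, so the words rhyme.

Yes


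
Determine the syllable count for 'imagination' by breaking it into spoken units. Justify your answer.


Break 'imagination' into syllables: i-mag-i-na-tion -> i | mag | i | na | tion = 5 syllables

5 syllables


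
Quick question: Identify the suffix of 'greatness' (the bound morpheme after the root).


The word 'greatness' = 'great' (root) + '-ness' (suffix). The suffix is '-ness'.

ness


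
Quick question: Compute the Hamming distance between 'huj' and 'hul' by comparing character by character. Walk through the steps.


Alignment:
Position 1: 'h' vs 'h' = match
Position 2: 'u' vs 'u' = match
Position 3: 'j' vs 'l' = DIFFER
Total differences: 1

1


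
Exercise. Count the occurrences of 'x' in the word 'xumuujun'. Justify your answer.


Letter 'x' in 'xumuujun': found at position(s) 1 = 1 occurrence(s).

1


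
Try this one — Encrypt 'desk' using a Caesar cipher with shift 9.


Shift each letter by 9: d -> m, e -> n, s -> b, k -> t. Result: 'mnbt'.

mnbt


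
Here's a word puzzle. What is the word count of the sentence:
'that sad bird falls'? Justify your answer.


Split into words: that | sad | bird | falls = 4 words.

4


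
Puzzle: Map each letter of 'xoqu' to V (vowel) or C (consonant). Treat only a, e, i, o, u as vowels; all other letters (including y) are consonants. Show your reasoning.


Letter mapping: x = C, o = V, q = C, u = V.

CVCV


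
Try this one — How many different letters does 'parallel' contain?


Unique letters in 'parallel': {a, e, l, p, r} = 5 distinct letters.

5


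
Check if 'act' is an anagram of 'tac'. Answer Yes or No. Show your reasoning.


Sorted letters of 'act': 'act'
Sorted letters of 'tac': 'act'
They match.

Yes


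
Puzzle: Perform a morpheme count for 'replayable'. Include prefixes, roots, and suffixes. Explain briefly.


Decomposition: re- (prefix) + play (root) + -able (suffix) = 3 morpheme(s)

3 morphemes


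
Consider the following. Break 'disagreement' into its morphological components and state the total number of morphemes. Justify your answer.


Step 1: Identify prefix: 'dis' (meaning: not/apart)
Step 2: Identify root: 'agree'
Step 3: Identify suffix(es): 'ment'
Decomposition: dis- (prefix: not/apart) + agree (root) + -ment (suffix: action/result)
Total morphemes: 3

3 morphemes (dis- (prefix: not/apart) + agree (root) + -ment (suffix: action/result))


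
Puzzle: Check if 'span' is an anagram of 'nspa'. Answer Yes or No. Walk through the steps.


Sorted letters of 'span': 'anps'
Sorted letters of 'nspa': 'anps'
They match.

Yes


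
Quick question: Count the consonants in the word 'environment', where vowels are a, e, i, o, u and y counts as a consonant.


Consonants in 'environment': n, v, r, n, m, n, t = 7 consonants.

7


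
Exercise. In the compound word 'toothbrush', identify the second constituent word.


Split 'toothbrush' into 'tooth' + 'brush'. The second part is 'brush'.

brush


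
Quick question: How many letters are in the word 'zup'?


Spell out 'zup' and number each letter: z(1), u(2), p(3). Total: 3 letters.

3


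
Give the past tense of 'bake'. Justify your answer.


Apply rule: Add -d (word ends in -e). 'bake' becomes 'baked'.

baked


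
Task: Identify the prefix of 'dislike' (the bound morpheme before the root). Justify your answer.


The word 'dislike' = 'dis' (prefix) + 'like' (root). The prefix is 'dis'.

dis


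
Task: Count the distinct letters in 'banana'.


Unique letters in 'banana': {a, b, n} = 3 distinct letters.

3


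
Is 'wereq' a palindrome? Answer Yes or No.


Forward: 'wereq'
Reversed: 'qerew'
They differ.

No


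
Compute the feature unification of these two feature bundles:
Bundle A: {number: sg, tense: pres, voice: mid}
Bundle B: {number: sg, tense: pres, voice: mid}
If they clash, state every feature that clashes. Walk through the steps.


Compare features:
number: A=sg vs B=sg -> unified: sg
tense: A=pres vs B=pres -> unified: pres
voice: A=mid vs B=mid -> unified: mid
No clashes found.

Unified: {number: sg, tense: pres, voice: mid}


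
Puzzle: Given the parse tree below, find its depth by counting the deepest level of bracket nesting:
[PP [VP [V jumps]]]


Count bracket nesting levels:
'[' at pos 0: depth = 1
'[' at pos 4: depth = 2
'[' at pos 8: depth = 3
Maximum depth reached: 3

3


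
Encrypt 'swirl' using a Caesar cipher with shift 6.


Shift each letter by 6: s -> y, w -> c, i -> o, r -> x, l -> r. Result: 'ycoxr'.

ycoxr


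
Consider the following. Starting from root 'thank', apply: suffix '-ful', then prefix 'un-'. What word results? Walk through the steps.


Step 1: Add suffix '-ful' to 'thank' = 'thankful'
Step 2: Add prefix 'un-' to 'thankful' = 'unthankful'

unthankful


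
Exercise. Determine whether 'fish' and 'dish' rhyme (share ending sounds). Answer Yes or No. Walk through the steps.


Rime (stressed vowel + following sounds) of 'fish': -ish = /ɪʃ/
Rime of 'dish': -ish = /ɪʃ/
/ɪʃ/ and /ɪʃ/ are the same ending sound, so the words rhyme.

Yes
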